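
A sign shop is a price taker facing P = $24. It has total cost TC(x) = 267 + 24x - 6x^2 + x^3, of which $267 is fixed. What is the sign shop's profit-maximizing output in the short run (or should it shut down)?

From TC, MC = TC'(x) = 24 - 12x + 3x^2 and AVC = VC/x = 24 - 6x + x^2.
The AVC parabola has its vertex at x = 6/2 = 3, where AVC = 24 - 6·3 + 3^2 = $15.
Because $24 ≥ $15, revenue can cover variable cost; the firm operates.
P = MC gives -12x + 3x^2 = 0, with roots 0 and 4. Take the larger (rising MC): x* = 4.
Check: AVC at x = 4 is $16 ≤ P, so revenue covers variable cost.
Profit = P·x − TC = 24·4 − 331 = -$235, a loss, but smaller than the $267 fixed cost the firm would lose by shutting down.

Produce at x = 4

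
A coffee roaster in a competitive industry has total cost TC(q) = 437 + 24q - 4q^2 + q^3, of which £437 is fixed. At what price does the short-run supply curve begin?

The shutdown price is the minimum of AVC. VC = 24q - 4q^2 + q^3, so AVC = 24 - 4q + q^2.
At the minimum of AVC, MC = AVC. MC = 24 - 8q + 3q^2; setting MC = AVC gives 2q^2 - 4q = 0, so q = 2. min AVC = 20.
For P < £20 the firm produces nothing.

£20 per unit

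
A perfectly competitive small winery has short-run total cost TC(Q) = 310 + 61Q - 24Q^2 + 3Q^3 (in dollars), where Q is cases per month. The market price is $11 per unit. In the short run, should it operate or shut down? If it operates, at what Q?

Strip out fixed cost: VC = 61Q - 24Q^2 + 3Q^3. Then AVC = 61 - 24Q + 3Q^2 and MC = 61 - 48Q + 9Q^2.
AVC is minimized where dAVC/dQ = -24 + 6Q = 0, at Q = 4; min AVC = 61 - 24·4 + 3·4^2 = $13.
P = $11 lies below min AVC = $13; no output level covers variable cost.
The firm minimizes its loss by shutting down and losing only its fixed cost of $310.

Shut down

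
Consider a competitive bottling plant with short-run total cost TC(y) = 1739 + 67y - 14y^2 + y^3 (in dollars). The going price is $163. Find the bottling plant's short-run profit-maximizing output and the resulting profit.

Profit = -$299 at y = 12

AVC = 67 - 14y + y^2 has its minimum $18 at y = 7; price $163 clears that bar, so the firm operates.
MC = 67 - 28y + 3y^2. Setting P = MC and taking the root on the rising branch gives y* = 12.
TR = 163·12 = 1956. TC = 1739 + 516 = 2255. Profit = 1956 − 2255 = -$299.
Shutting down would mean losing the fixed cost of $1739, so operating at a loss of $299 is better by $1440.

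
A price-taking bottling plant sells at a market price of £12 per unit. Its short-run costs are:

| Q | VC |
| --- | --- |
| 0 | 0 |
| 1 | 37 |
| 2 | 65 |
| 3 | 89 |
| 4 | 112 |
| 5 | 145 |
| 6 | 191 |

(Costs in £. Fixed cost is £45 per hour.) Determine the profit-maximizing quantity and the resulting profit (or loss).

Q = 0 (shut down); profit = -£45

Profit at each row (π = 12Q − TC): Q=0: -45; Q=1: -70; Q=2: -86; Q=3: -98; Q=4: -109; Q=5: -130; Q=6: -164.
Profit is highest at Q = 0. Equivalently, the lowest AVC in the table is 112/4 ≈ £28 at Q = 4, and P = £12 falls below it — price never covers variable cost, so the firm shuts down and loses only its fixed cost.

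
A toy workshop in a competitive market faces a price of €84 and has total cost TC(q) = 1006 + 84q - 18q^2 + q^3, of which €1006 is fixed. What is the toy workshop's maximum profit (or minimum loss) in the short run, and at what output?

AVC = 84 - 18q + q^2; min AVC = €3 at q = 9. Since P = €84 ≥ min AVC, the firm produces.
With MC = 84 - 36q + 3q^2, P = MC on the upward-sloping part at q* = 12.
TR = 84·12 = 1008. TC = 1006 + 144 = 1150. Profit = 1008 − 1150 = -€142.
That loss of €142 beats the €1006 the firm would lose by shutting down; producing recovers €864 of fixed cost.

Profit = -€142 at q = 12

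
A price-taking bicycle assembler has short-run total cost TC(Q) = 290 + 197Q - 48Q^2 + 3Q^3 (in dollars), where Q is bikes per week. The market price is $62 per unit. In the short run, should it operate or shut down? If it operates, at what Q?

Variable cost is VC = 197Q - 48Q^2 + 3Q^3, so AVC = VC/Q = 197 - 48Q + 3Q^2 and MC = dTC/dQ = 197 - 96Q + 9Q^2.
The AVC parabola has its vertex at Q = 48/6 = 8, where AVC = 197 - 48·8 + 3·8^2 = $5.
Because $62 ≥ $5, revenue can cover variable cost; the firm operates.
Solving P = MC: 135 - 96Q + 9Q^2 = 0 ⇒ Q = 5/3 or 9. On the upward-sloping branch, Q* = 9.
Check: AVC at Q = 9 is $8 ≤ P, so revenue covers variable cost.
Profit = P·Q − TC = 62·9 − 362 = $196.

Produce at Q = 9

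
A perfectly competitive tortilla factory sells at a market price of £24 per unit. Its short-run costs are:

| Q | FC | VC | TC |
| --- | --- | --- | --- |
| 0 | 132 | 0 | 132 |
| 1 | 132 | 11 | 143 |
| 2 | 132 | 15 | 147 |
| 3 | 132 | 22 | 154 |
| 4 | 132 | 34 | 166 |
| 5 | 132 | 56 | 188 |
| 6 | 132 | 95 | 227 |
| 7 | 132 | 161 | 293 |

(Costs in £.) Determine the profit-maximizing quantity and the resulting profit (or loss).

Compute π = P·Q − TC at each output: Q=0: -132; Q=1: -119; Q=2: -99; Q=3: -82; Q=4: -70; Q=5: -68; Q=6: -83; Q=7: -125.
Profit is maximized at Q = 5. AVC there is 56/5 = £11.20 ≤ P, so producing beats shutting down (which would give -£132).

Q = 5; profit = -£68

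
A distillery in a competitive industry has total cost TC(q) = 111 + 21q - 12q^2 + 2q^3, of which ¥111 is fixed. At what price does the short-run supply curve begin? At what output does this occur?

¥3 per unit, at q = 3

The firm shuts down when price falls below the minimum of average variable cost. AVC = VC/q = 21 - 12q + 2q^2.
At the minimum of AVC, MC = AVC. MC = 21 - 24q + 6q^2; setting MC = AVC gives 4q^2 - 12q = 0, so q = 3. min AVC = 3.
For P < ¥3 the firm produces nothing.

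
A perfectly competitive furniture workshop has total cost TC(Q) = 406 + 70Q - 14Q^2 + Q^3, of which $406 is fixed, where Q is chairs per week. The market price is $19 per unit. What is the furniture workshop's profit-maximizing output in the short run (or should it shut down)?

Shut down

Variable cost is VC = 70Q - 14Q^2 + Q^3, so AVC = VC/Q = 70 - 14Q + Q^2 and MC = dTC/dQ = 70 - 28Q + 3Q^2.
The AVC parabola has its vertex at Q = 14/2 = 7, where AVC = 70 - 14·7 + 7^2 = $21.
With P < min AVC ($19 < $21), every unit sold adds to the loss.
The firm minimizes its loss by shutting down and losing only its fixed cost of $406.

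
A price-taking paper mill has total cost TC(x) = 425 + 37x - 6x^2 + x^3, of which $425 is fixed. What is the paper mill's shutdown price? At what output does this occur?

The firm shuts down when price falls below the minimum of average variable cost. AVC = VC/x = 37 - 6x + x^2.
dAVC/dx = -6 + 2x = 0 gives x = 3. min AVC = 37 - 6·3 + 3^2 = 28.
So the shutdown price is $28.

$28 per unit, at x = 3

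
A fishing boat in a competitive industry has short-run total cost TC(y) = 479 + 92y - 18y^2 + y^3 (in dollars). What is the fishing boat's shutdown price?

Short-run supply begins at min AVC. From VC = 92y - 18y^2 + y^3, AVC = 92 - 18y + y^2.
dAVC/dy = -18 + 2y = 0 gives y = 9. min AVC = 92 - 18·9 + 9^2 = 11.
So the shutdown price is $11.

$11 per unit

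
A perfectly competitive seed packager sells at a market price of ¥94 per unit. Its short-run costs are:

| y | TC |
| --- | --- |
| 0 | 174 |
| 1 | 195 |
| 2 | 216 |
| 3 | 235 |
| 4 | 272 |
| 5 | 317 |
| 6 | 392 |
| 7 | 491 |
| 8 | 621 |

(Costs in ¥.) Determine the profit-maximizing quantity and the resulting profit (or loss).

y = 6; profit = ¥172

Profit at each row (π = 94y − TC): y=0: -174; y=1: -101; y=2: -28; y=3: 47; y=4: 104; y=5: 153; y=6: 172; y=7: 167; y=8: 131.
Profit is maximized at y = 6. AVC there is 218/6 = ¥36.33 ≤ P, so producing beats shutting down (which would give -¥174).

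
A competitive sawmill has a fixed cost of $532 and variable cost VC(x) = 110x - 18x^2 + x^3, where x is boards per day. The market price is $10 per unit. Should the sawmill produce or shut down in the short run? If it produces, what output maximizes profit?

Variable cost is VC = 110x - 18x^2 + x^3, so AVC = VC/x = 110 - 18x + x^2 and MC = dTC/dx = 110 - 36x + 3x^2.
AVC hits its minimum where MC = AVC, at x = 9, giving min AVC = 110 - 18·9 + 9^2 = $29.
With P < min AVC ($10 < $29), every unit sold adds to the loss.
The firm minimizes its loss by shutting down and losing only its fixed cost of $532.

Shut down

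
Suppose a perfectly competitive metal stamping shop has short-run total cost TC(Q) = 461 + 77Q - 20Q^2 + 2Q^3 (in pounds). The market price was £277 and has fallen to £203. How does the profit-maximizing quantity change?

MC = 77 - 40Q + 6Q^2; the shutdown threshold is min AVC = £27 (at Q = 5).
With P = £277 above the shutdown price, P = MC gives Q = 10.
At P = £203 ≥ min AVC, set P = MC: Q = 9. The firm stays open but cuts output.

Output falls from 10 to 9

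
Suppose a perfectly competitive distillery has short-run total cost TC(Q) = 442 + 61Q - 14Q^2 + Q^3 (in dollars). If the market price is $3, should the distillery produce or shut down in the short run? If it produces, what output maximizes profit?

Shut down

From TC, MC = TC'(Q) = 61 - 28Q + 3Q^2 and AVC = VC/Q = 61 - 14Q + Q^2.
AVC is minimized where dAVC/dQ = -14 + 2Q = 0, at Q = 7; min AVC = 61 - 14·7 + 7^2 = $12.
P = $3 lies below min AVC = $12; no output level covers variable cost.
Shutting down limits the loss to fixed cost, $442.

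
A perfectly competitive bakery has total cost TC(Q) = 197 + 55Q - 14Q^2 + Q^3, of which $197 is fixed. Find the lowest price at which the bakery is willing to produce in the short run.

The firm shuts down when price falls below the minimum of average variable cost. AVC = VC/Q = 55 - 14Q + Q^2.
At the minimum of AVC, MC = AVC. MC = 55 - 28Q + 3Q^2; setting MC = AVC gives 2Q^2 - 14Q = 0, so Q = 7. min AVC = 6.
So the shutdown price is $6.

$6 per unit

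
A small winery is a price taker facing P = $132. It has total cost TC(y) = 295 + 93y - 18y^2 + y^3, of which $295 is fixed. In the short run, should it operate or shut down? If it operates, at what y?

Variable cost is VC = 93y - 18y^2 + y^3, so AVC = VC/y = 93 - 18y + y^2 and MC = dTC/dy = 93 - 36y + 3y^2.
AVC hits its minimum where MC = AVC, at y = 9, giving min AVC = 93 - 18·9 + 9^2 = $12.
P = $132 exceeds min AVC = $12, so the firm stays open.
Solving P = MC: -39 - 36y + 3y^2 = 0 ⇒ y = -1 or 13. On the upward-sloping branch, y* = 13.
Check: AVC at y = 13 is $28 ≤ P, so revenue covers variable cost.
Profit = P·y − TC = 132·13 − 659 = $1057.

Produce at y = 13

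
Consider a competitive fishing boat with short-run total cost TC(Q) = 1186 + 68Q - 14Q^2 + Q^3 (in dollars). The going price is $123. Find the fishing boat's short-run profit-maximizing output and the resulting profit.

Profit = -$218 at Q = 11

AVC = 68 - 14Q + Q^2; min AVC = $19 at Q = 7. Since P = $123 ≥ min AVC, the firm produces.
With MC = 68 - 28Q + 3Q^2, P = MC on the upward-sloping part at Q* = 11.
TR = 123·11 = 1353. TC = 1186 + 385 = 1571. Profit = 1353 − 1571 = -$218.
That loss of $218 beats the $1186 the firm would lose by shutting down; producing recovers $968 of fixed cost.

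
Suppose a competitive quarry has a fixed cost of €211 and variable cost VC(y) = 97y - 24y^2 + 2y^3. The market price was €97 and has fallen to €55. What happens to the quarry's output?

Output falls from 8 to 7

AVC = 97 - 24y + 2y^2, minimized at y = 6 where min AVC = €25. MC = 97 - 48y + 6y^2.
At P = €97 ≥ min AVC, set P = MC on the rising branch: y = 8.
At P = €55 ≥ min AVC, set P = MC: y = 7. The firm stays open but cuts output.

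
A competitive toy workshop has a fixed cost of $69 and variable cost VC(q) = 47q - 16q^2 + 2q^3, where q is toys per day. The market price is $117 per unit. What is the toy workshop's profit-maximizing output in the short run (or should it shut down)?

Strip out fixed cost: VC = 47q - 16q^2 + 2q^3. Then AVC = 47 - 16q + 2q^2 and MC = 47 - 32q + 6q^2.
AVC is minimized where dAVC/dq = -16 + 4q = 0, at q = 4; min AVC = 47 - 16·4 + 2·4^2 = $15.
P = $117 exceeds min AVC = $15, so the firm stays open.
P = MC gives -70 - 32q + 6q^2 = 0, with roots -5/3 and 7. Take the larger (rising MC): q* = 7.
Check: AVC at q = 7 is $33 ≤ P, so revenue covers variable cost.
Profit = P·q − TC = 117·7 − 300 = $519.

Produce at q = 7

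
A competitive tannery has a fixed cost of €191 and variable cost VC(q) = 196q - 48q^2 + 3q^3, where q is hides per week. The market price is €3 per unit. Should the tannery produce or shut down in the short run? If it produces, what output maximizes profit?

Variable cost is VC = 196q - 48q^2 + 3q^3, so AVC = VC/q = 196 - 48q + 3q^2 and MC = dTC/dq = 196 - 96q + 9q^2.
AVC is minimized where dAVC/dq = -48 + 6q = 0, at q = 8; min AVC = 196 - 48·8 + 3·8^2 = €4.
P = €3 lies below min AVC = €4; no output level covers variable cost.
The firm minimizes its loss by shutting down and losing only its fixed cost of €191.

Shut down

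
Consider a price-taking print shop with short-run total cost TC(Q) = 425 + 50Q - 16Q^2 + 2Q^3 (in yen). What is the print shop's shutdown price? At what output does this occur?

¥18 per unit, at Q = 4

Short-run supply begins at min AVC. From VC = 50Q - 16Q^2 + 2Q^3, AVC = 50 - 16Q + 2Q^2.
At the minimum of AVC, MC = AVC. MC = 50 - 32Q + 6Q^2; setting MC = AVC gives 4Q^2 - 16Q = 0, so Q = 4. min AVC = 18.
For P < ¥18 the firm produces nothing.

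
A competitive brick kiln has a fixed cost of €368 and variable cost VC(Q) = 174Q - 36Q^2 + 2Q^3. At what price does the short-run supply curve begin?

€12 per unit

The firm shuts down when price falls below the minimum of average variable cost. AVC = VC/Q = 174 - 36Q + 2Q^2.
dAVC/dQ = -36 + 4Q = 0 gives Q = 9. min AVC = 174 - 36·9 + 2·9^2 = 12.
For P < €12 the firm produces nothing.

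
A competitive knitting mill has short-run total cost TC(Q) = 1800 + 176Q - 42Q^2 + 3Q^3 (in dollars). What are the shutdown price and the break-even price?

Shutdown price = $29; break-even price = $236

AVC = 176 - 42Q + 3Q^2; minimized at Q = 7, giving min AVC = $29. That is the shutdown price.
ATC = 1800/Q + 176 - 42Q + 3Q^2. Setting dATC/dQ = −1800/Q^2 − 42 + 6Q = 0 gives Q = 10 (since 6·10^3 − 42·10^2 = 1800).
min ATC = 1800/10 + 176 − 42·10 + 3·10^2 = $236. That is the break-even price.
For $29 ≤ P < $236 the firm produces at a loss; below $29 it shuts down.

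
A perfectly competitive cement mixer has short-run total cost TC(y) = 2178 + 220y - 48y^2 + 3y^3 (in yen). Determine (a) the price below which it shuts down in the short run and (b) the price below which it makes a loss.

Shutdown price = ¥28; break-even price = ¥253

AVC = 220 - 48y + 3y^2; minimized at y = 8, giving min AVC = ¥28. That is the shutdown price.
ATC = 2178/y + 220 - 48y + 3y^2. Setting dATC/dy = −2178/y^2 − 48 + 6y = 0 gives y = 11 (since 6·11^3 − 48·11^2 = 2178).
min ATC = 2178/11 + 220 − 48·11 + 3·11^2 = ¥253. That is the break-even price.
Between these two prices the firm operates at a loss; above ¥253 it earns a profit.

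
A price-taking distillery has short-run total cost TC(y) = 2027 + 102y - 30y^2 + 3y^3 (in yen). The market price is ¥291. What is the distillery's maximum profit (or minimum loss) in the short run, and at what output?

AVC = 102 - 30y + 3y^2; min AVC = ¥27 at y = 5. Since P = ¥291 ≥ min AVC, the firm produces.
With MC = 102 - 60y + 9y^2, P = MC on the upward-sloping part at y* = 9.
TR = 291·9 = 2619. TC = 2027 + 675 = 2702. Profit = 2619 − 2702 = -¥83.
That loss of ¥83 beats the ¥2027 the firm would lose by shutting down; producing recovers ¥1944 of fixed cost.

Profit = -¥83 at y = 9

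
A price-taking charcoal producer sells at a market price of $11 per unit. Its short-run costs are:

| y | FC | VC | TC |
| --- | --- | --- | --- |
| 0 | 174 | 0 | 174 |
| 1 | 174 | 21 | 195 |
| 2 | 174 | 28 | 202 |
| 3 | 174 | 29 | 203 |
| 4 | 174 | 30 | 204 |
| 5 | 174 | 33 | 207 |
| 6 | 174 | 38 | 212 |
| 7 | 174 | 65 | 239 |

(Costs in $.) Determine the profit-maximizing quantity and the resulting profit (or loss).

y = 6; profit = -$146

Compute π = P·y − TC at each output: y=0: -174; y=1: -184; y=2: -180; y=3: -170; y=4: -160; y=5: -152; y=6: -146; y=7: -162.
Profit is maximized at y = 6. AVC there is 38/6 = $6.33 ≤ P, so producing beats shutting down (which would give -$174).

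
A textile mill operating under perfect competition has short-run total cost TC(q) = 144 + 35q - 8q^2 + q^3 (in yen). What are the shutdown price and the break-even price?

Shutdown price = min AVC. AVC = 35 - 8q + q^2, with vertex at q = 4 and minimum ¥19.
ATC = 144/q + 35 - 8q + q^2. Setting dATC/dq = −144/q^2 − 8 + 2q = 0 gives q = 6 (since 2·6^3 − 8·6^2 = 144).
min ATC = 144/6 + 35 − 8·6 + 6^2 = ¥47. That is the break-even price.
Between these two prices the firm operates at a loss; above ¥47 it earns a profit.

Shutdown price = ¥19; break-even price = ¥47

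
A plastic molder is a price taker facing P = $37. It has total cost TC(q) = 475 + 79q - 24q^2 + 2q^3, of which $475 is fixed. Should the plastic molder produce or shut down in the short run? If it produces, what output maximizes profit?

Produce at q = 7

Variable cost is VC = 79q - 24q^2 + 2q^3, so AVC = VC/q = 79 - 24q + 2q^2 and MC = dTC/dq = 79 - 48q + 6q^2.
The AVC parabola has its vertex at q = 24/4 = 6, where AVC = 79 - 24·6 + 2·6^2 = $7.
P = $37 exceeds min AVC = $7, so the firm stays open.
Set P = MC: 37 = 79 - 48q + 6q^2 → 42 - 48q + 6q^2 = 0. The roots are q = 1 and q = 7; the profit-maximizing output is on the rising part of MC, so q* = 7.
Check: AVC at q = 7 is $9 ≤ P, so revenue covers variable cost.
Profit = P·q − TC = 37·7 − 538 = -$279, a loss, but smaller than the $475 fixed cost the firm would lose by shutting down.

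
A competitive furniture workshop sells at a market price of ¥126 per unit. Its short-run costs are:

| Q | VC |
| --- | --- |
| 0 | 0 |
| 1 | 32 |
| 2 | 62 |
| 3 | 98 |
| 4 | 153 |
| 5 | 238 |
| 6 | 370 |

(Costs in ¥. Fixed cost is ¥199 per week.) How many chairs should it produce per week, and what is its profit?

Profit at each row (π = 126Q − TC): Q=0: -199; Q=1: -105; Q=2: -9; Q=3: 81; Q=4: 152; Q=5: 193; Q=6: 187.
Profit is maximized at Q = 5. AVC there is 238/5 = ¥47.60 ≤ P, so producing beats shutting down (which would give -¥199).

Q = 5; profit = ¥193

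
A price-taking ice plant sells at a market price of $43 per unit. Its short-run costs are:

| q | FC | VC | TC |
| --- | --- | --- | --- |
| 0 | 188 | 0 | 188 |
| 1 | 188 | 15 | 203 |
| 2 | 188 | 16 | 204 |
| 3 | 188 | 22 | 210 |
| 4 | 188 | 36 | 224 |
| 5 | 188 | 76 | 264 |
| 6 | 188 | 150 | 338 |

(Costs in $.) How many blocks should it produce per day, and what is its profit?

Compute π = P·q − TC at each output: q=0: -188; q=1: -160; q=2: -118; q=3: -81; q=4: -52; q=5: -49; q=6: -80.
Profit is maximized at q = 5. AVC there is 76/5 = $15.20 ≤ P, so producing beats shutting down (which would give -$188).

q = 5; profit = -$49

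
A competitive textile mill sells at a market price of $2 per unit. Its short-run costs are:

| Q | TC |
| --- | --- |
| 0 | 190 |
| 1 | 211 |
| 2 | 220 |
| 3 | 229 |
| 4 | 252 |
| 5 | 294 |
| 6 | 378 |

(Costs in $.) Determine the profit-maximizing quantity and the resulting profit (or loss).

Q = 0 (shut down); profit = -$190

Tabulate TR − TC: Q=0: -190; Q=1: -209; Q=2: -216; Q=3: -223; Q=4: -244; Q=5: -284; Q=6: -366.
Profit is highest at Q = 0. Equivalently, the lowest AVC in the table is 39/3 ≈ $13 at Q = 3, and P = $2 falls below it — price never covers variable cost, so the firm shuts down and loses only its fixed cost.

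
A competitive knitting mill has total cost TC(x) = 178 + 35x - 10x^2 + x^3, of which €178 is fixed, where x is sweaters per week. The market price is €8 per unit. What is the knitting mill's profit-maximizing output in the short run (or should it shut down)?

Variable cost is VC = 35x - 10x^2 + x^3, so AVC = VC/x = 35 - 10x + x^2 and MC = dTC/dx = 35 - 20x + 3x^2.
AVC is minimized where dAVC/dx = -10 + 2x = 0, at x = 5; min AVC = 35 - 10·5 + 5^2 = €10.
P = €8 lies below min AVC = €10; no output level covers variable cost.
Best response: produce nothing and absorb the €178 fixed cost.

Shut down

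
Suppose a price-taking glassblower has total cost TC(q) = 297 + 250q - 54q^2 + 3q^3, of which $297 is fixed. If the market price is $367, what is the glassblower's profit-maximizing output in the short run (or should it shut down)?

Produce at q = 13

From TC, MC = TC'(q) = 250 - 108q + 9q^2 and AVC = VC/q = 250 - 54q + 3q^2.
AVC hits its minimum where MC = AVC, at q = 9, giving min AVC = 250 - 54·9 + 3·9^2 = $7.
P = $367 exceeds min AVC = $7, so the firm stays open.
P = MC gives -117 - 108q + 9q^2 = 0, with roots -1 and 13. Take the larger (rising MC): q* = 13.
Check: AVC at q = 13 is $55 ≤ P, so revenue covers variable cost.
Profit = P·q − TC = 367·13 − 1012 = $3759.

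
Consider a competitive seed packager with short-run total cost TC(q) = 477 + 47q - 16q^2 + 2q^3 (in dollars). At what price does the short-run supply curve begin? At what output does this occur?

$15 per unit, at q = 4

Short-run supply begins at min AVC. From VC = 47q - 16q^2 + 2q^3, AVC = 47 - 16q + 2q^2.
At the minimum of AVC, MC = AVC. MC = 47 - 32q + 6q^2; setting MC = AVC gives 4q^2 - 16q = 0, so q = 4. min AVC = 15.
So the shutdown price is $15.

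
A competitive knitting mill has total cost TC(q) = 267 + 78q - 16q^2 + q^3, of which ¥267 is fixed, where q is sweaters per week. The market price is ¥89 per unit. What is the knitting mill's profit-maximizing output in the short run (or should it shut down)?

From TC, MC = TC'(q) = 78 - 32q + 3q^2 and AVC = VC/q = 78 - 16q + q^2.
AVC hits its minimum where MC = AVC, at q = 8, giving min AVC = 78 - 16·8 + 8^2 = ¥14.
P = ¥89 exceeds min AVC = ¥14, so the firm stays open.
Solving P = MC: -11 - 32q + 3q^2 = 0 ⇒ q = -1/3 or 11. On the upward-sloping branch, q* = 11.
Check: AVC at q = 11 is ¥23 ≤ P, so revenue covers variable cost.
Profit = P·q − TC = 89·11 − 520 = ¥459.

Produce at q = 11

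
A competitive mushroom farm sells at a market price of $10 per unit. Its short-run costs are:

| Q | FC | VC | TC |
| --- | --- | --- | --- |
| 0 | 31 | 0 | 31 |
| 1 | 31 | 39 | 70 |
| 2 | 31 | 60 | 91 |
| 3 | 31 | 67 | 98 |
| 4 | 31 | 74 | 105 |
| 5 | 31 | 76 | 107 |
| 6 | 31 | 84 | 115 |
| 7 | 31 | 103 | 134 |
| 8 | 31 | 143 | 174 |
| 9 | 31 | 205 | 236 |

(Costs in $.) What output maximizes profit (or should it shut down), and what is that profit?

Compute π = P·Q − TC at each output: Q=0: -31; Q=1: -60; Q=2: -71; Q=3: -68; Q=4: -65; Q=5: -57; Q=6: -55; Q=7: -64; Q=8: -94; Q=9: -146.
Profit is highest at Q = 0. Equivalently, the lowest AVC in the table is 84/6 ≈ $14 at Q = 6, and P = $10 falls below it — price never covers variable cost, so the firm shuts down and loses only its fixed cost.

Q = 0 (shut down); profit = -$31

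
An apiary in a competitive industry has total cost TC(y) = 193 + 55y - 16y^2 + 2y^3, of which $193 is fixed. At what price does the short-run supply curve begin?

The shutdown price is the minimum of AVC. VC = 55y - 16y^2 + 2y^3, so AVC = 55 - 16y + 2y^2.
At the minimum of AVC, MC = AVC. MC = 55 - 32y + 6y^2; setting MC = AVC gives 4y^2 - 16y = 0, so y = 4. min AVC = 23.
So the shutdown price is $23.

$23 per unit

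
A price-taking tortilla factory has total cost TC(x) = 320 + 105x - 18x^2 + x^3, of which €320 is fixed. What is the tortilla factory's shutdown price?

Short-run supply begins at min AVC. From VC = 105x - 18x^2 + x^3, AVC = 105 - 18x + x^2.
At the minimum of AVC, MC = AVC. MC = 105 - 36x + 3x^2; setting MC = AVC gives 2x^2 - 18x = 0, so x = 9. min AVC = 24.
The firm shuts down for any P below €24.

€24 per unit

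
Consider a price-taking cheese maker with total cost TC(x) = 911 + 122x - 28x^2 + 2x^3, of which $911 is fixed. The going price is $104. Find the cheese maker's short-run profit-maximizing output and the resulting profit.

AVC = 122 - 28x + 2x^2; min AVC = $24 at x = 7. Since P = $104 ≥ min AVC, the firm produces.
With MC = 122 - 56x + 6x^2, P = MC on the upward-sloping part at x* = 9.
TR = 104·9 = 936. TC = 911 + 288 = 1199. Profit = 936 − 1199 = -$263.
By producing, the firm covers all variable cost plus $648 of fixed cost; shutting down would lose the full $911.

Profit = -$263 at x = 9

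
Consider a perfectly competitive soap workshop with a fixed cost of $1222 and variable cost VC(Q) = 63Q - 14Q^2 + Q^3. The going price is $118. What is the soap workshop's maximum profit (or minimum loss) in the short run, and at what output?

AVC = 63 - 14Q + Q^2; min AVC = $14 at Q = 7. Since P = $118 ≥ min AVC, the firm produces.
With MC = 63 - 28Q + 3Q^2, P = MC on the upward-sloping part at Q* = 11.
TR = 118·11 = 1298. TC = 1222 + 330 = 1552. Profit = 1298 − 1552 = -$254.
Shutting down would mean losing the fixed cost of $1222, so operating at a loss of $254 is better by $968.

Profit = -$254 at Q = 11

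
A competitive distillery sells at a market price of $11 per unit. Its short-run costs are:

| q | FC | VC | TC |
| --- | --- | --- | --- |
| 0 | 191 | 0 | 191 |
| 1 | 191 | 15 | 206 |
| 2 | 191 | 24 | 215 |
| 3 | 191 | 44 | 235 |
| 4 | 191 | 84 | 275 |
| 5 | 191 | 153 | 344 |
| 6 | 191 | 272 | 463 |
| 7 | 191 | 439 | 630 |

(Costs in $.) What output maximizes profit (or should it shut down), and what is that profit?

q = 0 (shut down); profit = -$191

Profit at each row (π = 11q − TC): q=0: -191; q=1: -195; q=2: -193; q=3: -202; q=4: -231; q=5: -289; q=6: -397; q=7: -553.
Profit is highest at q = 0. Equivalently, the lowest AVC in the table is 24/2 ≈ $12 at q = 2, and P = $11 falls below it — price never covers variable cost, so the firm shuts down and loses only its fixed cost.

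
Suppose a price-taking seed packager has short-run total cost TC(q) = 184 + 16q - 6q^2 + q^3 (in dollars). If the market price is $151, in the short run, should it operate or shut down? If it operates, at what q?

Strip out fixed cost: VC = 16q - 6q^2 + q^3. Then AVC = 16 - 6q + q^2 and MC = 16 - 12q + 3q^2.
AVC is minimized where dAVC/dq = -6 + 2q = 0, at q = 3; min AVC = 16 - 6·3 + 3^2 = $7.
Because $151 ≥ $7, revenue can cover variable cost; the firm operates.
Solving P = MC: -135 - 12q + 3q^2 = 0 ⇒ q = -5 or 9. On the upward-sloping branch, q* = 9.
Check: AVC at q = 9 is $43 ≤ P, so revenue covers variable cost.
Profit = P·q − TC = 151·9 − 571 = $788.

Produce at q = 9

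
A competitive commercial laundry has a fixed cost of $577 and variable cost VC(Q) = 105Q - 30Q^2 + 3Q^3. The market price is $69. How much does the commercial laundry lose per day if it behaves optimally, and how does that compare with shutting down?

AVC = 105 - 30Q + 3Q^2 has its minimum $30 at Q = 5; price $69 clears that bar, so the firm operates.
With MC = 105 - 60Q + 9Q^2, P = MC on the upward-sloping part at Q* = 6.
TR = 69·6 = 414. TC = 577 + 198 = 775. Profit = 414 − 775 = -$361.
Shutting down would mean losing the fixed cost of $577, so operating at a loss of $361 is better by $216.

Profit = -$361 at Q = 6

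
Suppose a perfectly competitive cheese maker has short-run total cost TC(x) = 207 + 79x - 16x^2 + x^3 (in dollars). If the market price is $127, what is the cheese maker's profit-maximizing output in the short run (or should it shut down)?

Variable cost is VC = 79x - 16x^2 + x^3, so AVC = VC/x = 79 - 16x + x^2 and MC = dTC/dx = 79 - 32x + 3x^2.
The AVC parabola has its vertex at x = 16/2 = 8, where AVC = 79 - 16·8 + 8^2 = $15.
P = $127 exceeds min AVC = $15, so the firm stays open.
P = MC gives -48 - 32x + 3x^2 = 0, with roots -4/3 and 12. Take the larger (rising MC): x* = 12.
Check: AVC at x = 12 is $31 ≤ P, so revenue covers variable cost.
Profit = P·x − TC = 127·12 − 579 = $945.

Produce at x = 12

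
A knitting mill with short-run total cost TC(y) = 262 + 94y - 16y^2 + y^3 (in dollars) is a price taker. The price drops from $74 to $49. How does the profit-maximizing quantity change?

MC = 94 - 32y + 3y^2; the shutdown threshold is min AVC = $30 (at y = 8).
With P = $74 above the shutdown price, P = MC gives y = 10.
At P = $49 ≥ min AVC, set P = MC: y = 9. The firm stays open but cuts output.

Output falls from 10 to 9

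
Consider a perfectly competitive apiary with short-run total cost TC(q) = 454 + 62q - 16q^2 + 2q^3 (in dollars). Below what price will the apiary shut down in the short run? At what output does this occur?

$30 per unit, at q = 4

Short-run supply begins at min AVC. From VC = 62q - 16q^2 + 2q^3, AVC = 62 - 16q + 2q^2.
At the minimum of AVC, MC = AVC. MC = 62 - 32q + 6q^2; setting MC = AVC gives 4q^2 - 16q = 0, so q = 4. min AVC = 30.
The firm shuts down for any P below $30.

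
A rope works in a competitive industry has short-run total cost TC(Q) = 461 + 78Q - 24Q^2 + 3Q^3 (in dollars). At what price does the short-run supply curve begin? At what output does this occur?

$30 per unit, at Q = 4

Short-run supply begins at min AVC. From VC = 78Q - 24Q^2 + 3Q^3, AVC = 78 - 24Q + 3Q^2.
At the minimum of AVC, MC = AVC. MC = 78 - 48Q + 9Q^2; setting MC = AVC gives 6Q^2 - 24Q = 0, so Q = 4. min AVC = 30.
So the shutdown price is $30.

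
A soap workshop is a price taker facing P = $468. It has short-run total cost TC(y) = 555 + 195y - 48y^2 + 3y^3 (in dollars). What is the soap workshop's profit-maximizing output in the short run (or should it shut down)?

Produce at y = 13

Variable cost is VC = 195y - 48y^2 + 3y^3, so AVC = VC/y = 195 - 48y + 3y^2 and MC = dTC/dy = 195 - 96y + 9y^2.
The AVC parabola has its vertex at y = 48/6 = 8, where AVC = 195 - 48·8 + 3·8^2 = $3.
Because $468 ≥ $3, revenue can cover variable cost; the firm operates.
P = MC gives -273 - 96y + 9y^2 = 0, with roots -7/3 and 13. Take the larger (rising MC): y* = 13.
Check: AVC at y = 13 is $78 ≤ P, so revenue covers variable cost.
Profit = P·y − TC = 468·13 − 1569 = $4515.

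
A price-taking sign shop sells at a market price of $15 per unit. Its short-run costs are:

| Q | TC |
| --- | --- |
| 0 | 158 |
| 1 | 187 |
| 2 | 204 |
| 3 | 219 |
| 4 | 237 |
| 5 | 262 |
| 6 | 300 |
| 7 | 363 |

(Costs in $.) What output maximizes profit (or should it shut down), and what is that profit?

Q = 0 (shut down); profit = -$158

Tabulate TR − TC: Q=0: -158; Q=1: -172; Q=2: -174; Q=3: -174; Q=4: -177; Q=5: -187; Q=6: -210; Q=7: -258.
Profit is highest at Q = 0. Equivalently, the lowest AVC in the table is 79/4 ≈ $19.75 at Q = 4, and P = $15 falls below it — price never covers variable cost, so the firm shuts down and loses only its fixed cost.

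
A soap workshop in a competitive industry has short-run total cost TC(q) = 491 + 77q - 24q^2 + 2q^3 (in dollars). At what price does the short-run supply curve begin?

$5 per unit

Short-run supply begins at min AVC. From VC = 77q - 24q^2 + 2q^3, AVC = 77 - 24q + 2q^2.
dAVC/dq = -24 + 4q = 0 gives q = 6. min AVC = 77 - 24·6 + 2·6^2 = 5.
The firm shuts down for any P below $5.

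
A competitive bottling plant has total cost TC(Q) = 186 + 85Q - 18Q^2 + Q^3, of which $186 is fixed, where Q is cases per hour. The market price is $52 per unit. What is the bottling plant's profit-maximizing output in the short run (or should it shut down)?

Produce at Q = 11

Strip out fixed cost: VC = 85Q - 18Q^2 + Q^3. Then AVC = 85 - 18Q + Q^2 and MC = 85 - 36Q + 3Q^2.
AVC is minimized where dAVC/dQ = -18 + 2Q = 0, at Q = 9; min AVC = 85 - 18·9 + 9^2 = $4.
P = $52 exceeds min AVC = $4, so the firm stays open.
Set P = MC: 52 = 85 - 36Q + 3Q^2 → 33 - 36Q + 3Q^2 = 0. The roots are Q = 1 and Q = 11; the profit-maximizing output is on the rising part of MC, so Q* = 11.
Check: AVC at Q = 11 is $8 ≤ P, so revenue covers variable cost.
Profit = P·Q − TC = 52·11 − 274 = $298.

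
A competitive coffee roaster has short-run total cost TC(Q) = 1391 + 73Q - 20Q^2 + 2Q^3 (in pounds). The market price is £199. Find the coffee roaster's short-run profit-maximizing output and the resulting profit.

Profit = -£95 at Q = 9

AVC = 73 - 20Q + 2Q^2; min AVC = £23 at Q = 5. Since P = £199 ≥ min AVC, the firm produces.
With MC = 73 - 40Q + 6Q^2, P = MC on the upward-sloping part at Q* = 9.
TR = 199·9 = 1791. TC = 1391 + 495 = 1886. Profit = 1791 − 1886 = -£95.
By producing, the firm covers all variable cost plus £1296 of fixed cost; shutting down would lose the full £1391.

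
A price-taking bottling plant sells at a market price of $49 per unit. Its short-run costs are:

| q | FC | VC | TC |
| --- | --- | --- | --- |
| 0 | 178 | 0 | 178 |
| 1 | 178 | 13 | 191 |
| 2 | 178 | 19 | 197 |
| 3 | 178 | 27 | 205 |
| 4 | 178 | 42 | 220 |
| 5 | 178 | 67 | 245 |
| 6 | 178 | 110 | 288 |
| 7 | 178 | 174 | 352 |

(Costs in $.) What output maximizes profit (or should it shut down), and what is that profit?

Tabulate TR − TC: q=0: -178; q=1: -142; q=2: -99; q=3: -58; q=4: -24; q=5: 0; q=6: 6; q=7: -9.
Profit is maximized at q = 6. AVC there is 110/6 = $18.33 ≤ P, so producing beats shutting down (which would give -$178).

q = 6; profit = $6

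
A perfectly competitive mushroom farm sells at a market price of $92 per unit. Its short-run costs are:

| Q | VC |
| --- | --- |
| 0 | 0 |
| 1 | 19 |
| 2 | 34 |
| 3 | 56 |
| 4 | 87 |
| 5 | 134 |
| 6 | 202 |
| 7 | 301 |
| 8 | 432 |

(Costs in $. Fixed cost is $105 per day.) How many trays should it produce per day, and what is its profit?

Q = 6; profit = $245

Tabulate TR − TC: Q=0: -105; Q=1: -32; Q=2: 45; Q=3: 115; Q=4: 176; Q=5: 221; Q=6: 245; Q=7: 238; Q=8: 199.
Profit is maximized at Q = 6. AVC there is 202/6 = $33.67 ≤ P, so producing beats shutting down (which would give -$105).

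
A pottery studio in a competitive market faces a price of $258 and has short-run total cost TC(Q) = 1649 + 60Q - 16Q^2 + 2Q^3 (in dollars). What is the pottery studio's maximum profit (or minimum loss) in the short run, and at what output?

Profit = -$29 at Q = 9

AVC = 60 - 16Q + 2Q^2 has its minimum $28 at Q = 4; price $258 clears that bar, so the firm operates.
MC = 60 - 32Q + 6Q^2. Setting P = MC and taking the root on the rising branch gives Q* = 9.
TR = 258·9 = 2322. TC = 1649 + 702 = 2351. Profit = 2322 − 2351 = -$29.
That loss of $29 beats the $1649 the firm would lose by shutting down; producing recovers $1620 of fixed cost.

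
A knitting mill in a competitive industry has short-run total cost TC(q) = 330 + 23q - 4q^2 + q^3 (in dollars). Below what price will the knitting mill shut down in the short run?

Short-run supply begins at min AVC. From VC = 23q - 4q^2 + q^3, AVC = 23 - 4q + q^2.
At the minimum of AVC, MC = AVC. MC = 23 - 8q + 3q^2; setting MC = AVC gives 2q^2 - 4q = 0, so q = 2. min AVC = 19.
The firm shuts down for any P below $19.

$19 per unit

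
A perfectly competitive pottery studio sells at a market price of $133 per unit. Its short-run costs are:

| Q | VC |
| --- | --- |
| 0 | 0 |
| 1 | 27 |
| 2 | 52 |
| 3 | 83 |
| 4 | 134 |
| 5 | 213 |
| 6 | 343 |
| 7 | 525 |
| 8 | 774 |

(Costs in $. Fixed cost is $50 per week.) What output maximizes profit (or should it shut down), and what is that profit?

Q = 6; profit = $405

Profit at each row (π = 133Q − TC): Q=0: -50; Q=1: 56; Q=2: 164; Q=3: 266; Q=4: 348; Q=5: 402; Q=6: 405; Q=7: 356; Q=8: 240.
Profit is maximized at Q = 6. AVC there is 343/6 = $57.17 ≤ P, so producing beats shutting down (which would give -$50).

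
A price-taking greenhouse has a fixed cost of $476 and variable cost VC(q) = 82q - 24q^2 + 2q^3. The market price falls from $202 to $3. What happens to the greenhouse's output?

AVC = 82 - 24q + 2q^2, minimized at q = 6 where min AVC = $10. MC = 82 - 48q + 6q^2.
With P = $202 above the shutdown price, P = MC gives q = 10.
At P = $3 < min AVC = $10, price no longer covers variable cost at any output, so the firm shuts down: q = 0.

Output falls from 10 to 0 (the firm shuts down)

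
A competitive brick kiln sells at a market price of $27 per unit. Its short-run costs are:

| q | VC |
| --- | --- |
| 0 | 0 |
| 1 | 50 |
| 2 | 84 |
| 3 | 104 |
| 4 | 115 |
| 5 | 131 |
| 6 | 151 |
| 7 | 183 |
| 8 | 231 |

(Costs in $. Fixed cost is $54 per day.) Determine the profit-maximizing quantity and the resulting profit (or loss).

q = 6; profit = -$43

Profit at each row (π = 27q − TC): q=0: -54; q=1: -77; q=2: -84; q=3: -77; q=4: -61; q=5: -50; q=6: -43; q=7: -48; q=8: -69.
Profit is maximized at q = 6. AVC there is 151/6 = $25.17 ≤ P, so producing beats shutting down (which would give -$54).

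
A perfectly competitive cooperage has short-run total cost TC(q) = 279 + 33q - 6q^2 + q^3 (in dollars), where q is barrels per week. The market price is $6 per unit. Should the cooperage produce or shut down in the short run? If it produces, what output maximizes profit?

Variable cost is VC = 33q - 6q^2 + q^3, so AVC = VC/q = 33 - 6q + q^2 and MC = dTC/dq = 33 - 12q + 3q^2.
The AVC parabola has its vertex at q = 6/2 = 3, where AVC = 33 - 6·3 + 3^2 = $24.
Since P = $6 < min AVC = $24, price fails to cover variable cost at any output.
The firm minimizes its loss by shutting down and losing only its fixed cost of $279.

Shut down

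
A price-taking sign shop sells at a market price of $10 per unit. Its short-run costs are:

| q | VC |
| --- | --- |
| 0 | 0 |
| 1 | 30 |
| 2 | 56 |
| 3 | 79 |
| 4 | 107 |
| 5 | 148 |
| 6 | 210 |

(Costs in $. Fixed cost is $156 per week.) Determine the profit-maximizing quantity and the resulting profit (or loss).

Tabulate TR − TC: q=0: -156; q=1: -176; q=2: -192; q=3: -205; q=4: -223; q=5: -254; q=6: -306.
Profit is highest at q = 0. Equivalently, the lowest AVC in the table is 79/3 ≈ $26.33 at q = 3, and P = $10 falls below it — price never covers variable cost, so the firm shuts down and loses only its fixed cost.

q = 0 (shut down); profit = -$156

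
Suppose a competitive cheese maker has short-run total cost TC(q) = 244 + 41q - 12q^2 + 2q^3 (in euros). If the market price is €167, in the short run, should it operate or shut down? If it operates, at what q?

Produce at q = 7

Variable cost is VC = 41q - 12q^2 + 2q^3, so AVC = VC/q = 41 - 12q + 2q^2 and MC = dTC/dq = 41 - 24q + 6q^2.
AVC hits its minimum where MC = AVC, at q = 3, giving min AVC = 41 - 12·3 + 2·3^2 = €23.
Because €167 ≥ €23, revenue can cover variable cost; the firm operates.
Solving P = MC: -126 - 24q + 6q^2 = 0 ⇒ q = -3 or 7. On the upward-sloping branch, q* = 7.
Check: AVC at q = 7 is €55 ≤ P, so revenue covers variable cost.
Profit = P·q − TC = 167·7 − 629 = €540.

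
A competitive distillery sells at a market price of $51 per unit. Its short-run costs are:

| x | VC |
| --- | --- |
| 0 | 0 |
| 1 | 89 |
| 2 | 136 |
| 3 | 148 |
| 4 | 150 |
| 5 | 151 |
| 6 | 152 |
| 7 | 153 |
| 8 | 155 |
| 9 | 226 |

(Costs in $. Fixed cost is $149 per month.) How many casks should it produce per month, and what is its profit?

Compute π = P·x − TC at each output: x=0: -149; x=1: -187; x=2: -183; x=3: -144; x=4: -95; x=5: -45; x=6: 5; x=7: 55; x=8: 104; x=9: 84.
Profit is maximized at x = 8. AVC there is 155/8 = $19.38 ≤ P, so producing beats shutting down (which would give -$149).

x = 8; profit = $104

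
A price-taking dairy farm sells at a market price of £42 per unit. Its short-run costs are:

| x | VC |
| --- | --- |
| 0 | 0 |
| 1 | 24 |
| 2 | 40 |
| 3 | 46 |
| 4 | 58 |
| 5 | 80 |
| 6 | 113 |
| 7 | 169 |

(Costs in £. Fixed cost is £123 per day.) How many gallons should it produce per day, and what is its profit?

x = 6; profit = £16

Compute π = P·x − TC at each output: x=0: -123; x=1: -105; x=2: -79; x=3: -43; x=4: -13; x=5: 7; x=6: 16; x=7: 2.
Profit is maximized at x = 6. AVC there is 113/6 = £18.83 ≤ P, so producing beats shutting down (which would give -£123).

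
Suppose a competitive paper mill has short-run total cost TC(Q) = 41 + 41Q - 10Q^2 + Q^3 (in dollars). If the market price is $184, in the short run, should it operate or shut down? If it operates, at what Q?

Produce at Q = 11

Variable cost is VC = 41Q - 10Q^2 + Q^3, so AVC = VC/Q = 41 - 10Q + Q^2 and MC = dTC/dQ = 41 - 20Q + 3Q^2.
AVC is minimized where dAVC/dQ = -10 + 2Q = 0, at Q = 5; min AVC = 41 - 10·5 + 5^2 = $16.
P = $184 exceeds min AVC = $16, so the firm stays open.
Solving P = MC: -143 - 20Q + 3Q^2 = 0 ⇒ Q = -13/3 or 11. On the upward-sloping branch, Q* = 11.
Check: AVC at Q = 11 is $52 ≤ P, so revenue covers variable cost.
Profit = P·Q − TC = 184·11 − 613 = $1411.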